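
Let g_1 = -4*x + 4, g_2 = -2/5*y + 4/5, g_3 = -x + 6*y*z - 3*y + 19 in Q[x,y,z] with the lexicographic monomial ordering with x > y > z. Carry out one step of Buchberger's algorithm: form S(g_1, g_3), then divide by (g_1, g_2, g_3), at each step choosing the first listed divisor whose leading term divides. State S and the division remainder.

lcm(LM(g_1), LM(g_3)) = x.
S = (lcm/LT(g_1))·g_1 − (lcm/LT(g_3))·g_3 = 6*y*z - 3*y + 18.
Reduce S modulo (g_1, g_2, g_3) in that order:
  leading term y*z: subtract (-15*z)·g_2 from 6*y*z - 3*y + 18 → -3*y + 12*z + 18
  leading term y: subtract (15/2)·g_2 from -3*y + 12*z + 18 → 12*z + 12
  leading term z: no divisor's leading term divides it; move 12*z to the remainder.
  leading term 1: no divisor's leading term divides it; move 12 to the remainder.
The remainder 12*z + 12 is nonzero, so it would be added as the next basis element.

S(g_1, g_3) = 6*y*z - 3*y + 18; remainder on division = 12*z + 12.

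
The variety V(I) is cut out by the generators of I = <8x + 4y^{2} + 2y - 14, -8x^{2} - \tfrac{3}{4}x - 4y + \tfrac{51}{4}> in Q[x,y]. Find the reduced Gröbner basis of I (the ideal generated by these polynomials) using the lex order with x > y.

f_1 = 8x + 4y^{2} + 2y - 14, LT = x.
f_2 = -8x^{2} - \tfrac{3}{4}x - 4y + \tfrac{51}{4}, LT = x^{2}.

S(f_1,f_2): lcm = x^{2}. S = \tfrac{1}{2}xy^{2} + \tfrac{1}{4}xy - \tfrac{59}{32}x - \tfrac{1}{2}y + \tfrac{51}{32}.
  leading term xy^{2}: subtract (\tfrac{1}{16}y^{2})·f_1 from \tfrac{1}{2}xy^{2} + \tfrac{1}{4}xy - \tfrac{59}{32}x - \tfrac{1}{2}y + \tfrac{51}{32} → \tfrac{1}{4}xy - \tfrac{59}{32}x - \tfrac{1}{4}y^{4} - \tfrac{1}{8}y^{3} + \tfrac{7}{8}y^{2} - \tfrac{1}{2}y + \tfrac{51}{32}
  leading term xy: subtract (\tfrac{1}{32}y)·f_1 from \tfrac{1}{4}xy - \tfrac{59}{32}x - \tfrac{1}{4}y^{4} - \tfrac{1}{8}y^{3} + \tfrac{7}{8}y^{2} - \tfrac{1}{2}y + \tfrac{51}{32} → -\tfrac{59}{32}x - \tfrac{1}{4}y^{4} - \tfrac{1}{4}y^{3} + \tfrac{13}{16}y^{2} - \tfrac{1}{16}y + \tfrac{51}{32}
  leading term x: subtract (-\tfrac{59}{256})·f_1 from -\tfrac{59}{32}x - \tfrac{1}{4}y^{4} - \tfrac{1}{4}y^{3} + \tfrac{13}{16}y^{2} - \tfrac{1}{16}y + \tfrac{51}{32} → -\tfrac{1}{4}y^{4} - \tfrac{1}{4}y^{3} + \tfrac{111}{64}y^{2} + \tfrac{51}{128}y - \tfrac{209}{128}
  leading term y^{4}: no divisor's leading term divides it; move -\tfrac{1}{4}y^{4} to the remainder.
  leading term y^{3}: no divisor's leading term divides it; move -\tfrac{1}{4}y^{3} to the remainder.
  leading term y^{2}: no divisor's leading term divides it; move \tfrac{111}{64}y^{2} to the remainder.
  leading term y: no divisor's leading term divides it; move \tfrac{51}{128}y to the remainder.
  leading term 1: no divisor's leading term divides it; move -\tfrac{209}{128} to the remainder.
  remainder -\tfrac{1}{4}y^{4} - \tfrac{1}{4}y^{3} + \tfrac{111}{64}y^{2} + \tfrac{51}{128}y - \tfrac{209}{128} ≠ 0; add g_3 = -\tfrac{1}{4}y^{4} - \tfrac{1}{4}y^{3} + \tfrac{111}{64}y^{2} + \tfrac{51}{128}y - \tfrac{209}{128} to the basis.

The other S-polynomials (S(f_1,g_3), S(f_2,g_3)) all reduce to 0 modulo the current basis, so we have a Gröbner basis.
Inter-reduce: drop elements whose leading term is divisible by another's, tail-reduce, and make monic.

G = {x + \tfrac{1}{2}y^{2} + \tfrac{1}{4}y - \tfrac{7}{4}, y^{4} + y^{3} - \tfrac{111}{16}y^{2} - \tfrac{51}{32}y + \tfrac{209}{32}}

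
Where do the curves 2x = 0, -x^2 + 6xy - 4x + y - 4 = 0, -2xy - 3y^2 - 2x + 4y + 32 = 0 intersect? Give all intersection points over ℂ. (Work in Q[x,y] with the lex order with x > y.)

{(0, 4)}

Compute a lex Gröbner basis by Buchberger's algorithm.
f_1 = 2x, LT = x.
f_2 = -x^2 + 6xy - 4x + y - 4, LT = x^2.
f_3 = -2xy - 2x - 3y^2 + 4y + 32, LT = xy.

S(f_1,f_2): lcm = x^2. S = 6xy - 4x + y - 4.
  leading term xy: subtract (3y)·f_1 from 6xy - 4x + y - 4 → -4x + y - 4
  leading term x: subtract (-2)·f_1 from -4x + y - 4 → y - 4
  leading term y: no divisor's leading term divides it; move y to the remainder.
  leading term 1: no divisor's leading term divides it; move -4 to the remainder.
  remainder y - 4 ≠ 0; add h_4 = y - 4 to the basis.

The other S-polynomials (S(f_1,f_3), S(f_2,f_3), S(f_1,h_4), S(f_2,h_4), S(f_3,h_4)) all reduce to 0 modulo the current basis, so we have a Gröbner basis.
Inter-reduce: drop elements whose leading term is divisible by another's, tail-reduce, and make monic.
Reduced Gröbner basis: {x, y - 4}.

Elimination: the polynomial y - 4 lies in the elimination ideal for y, so y ∈ {4}. For each such y, the remaining basis elements (now univariate) give the rest of the solution.
  y = 4: the earlier basis element becomes x = 0, giving x = 0 — point (0, 4).
A lex Gröbner basis triangularizes the system, enabling back-substitution.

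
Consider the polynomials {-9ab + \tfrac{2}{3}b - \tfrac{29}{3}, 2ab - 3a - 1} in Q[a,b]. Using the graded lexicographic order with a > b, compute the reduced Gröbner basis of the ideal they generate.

f_1 = -9ab + \tfrac{2}{3}b - \tfrac{29}{3}, LT = ab.
f_2 = 2ab - 3a - 1, LT = ab.

S(f_1,f_2): lcm = ab. S = \tfrac{3}{2}a - \tfrac{2}{27}b + \tfrac{85}{54}.
  leading term a: no divisor's leading term divides it; move \tfrac{3}{2}a to the remainder.
  leading term b: no divisor's leading term divides it; move -\tfrac{2}{27}b to the remainder.
  leading term 1: no divisor's leading term divides it; move \tfrac{85}{54} to the remainder.
  remainder \tfrac{3}{2}a - \tfrac{2}{27}b + \tfrac{85}{54} ≠ 0; add g_3 = \tfrac{3}{2}a - \tfrac{2}{27}b + \tfrac{85}{54} to the basis.

S(f_1,g_3): lcm = ab. S = \tfrac{4}{81}b^{2} - \tfrac{91}{81}b + \tfrac{29}{27}.
  leading term b^{2}: no divisor's leading term divides it; move \tfrac{4}{81}b^{2} to the remainder.
  leading term b: no divisor's leading term divides it; move -\tfrac{91}{81}b to the remainder.
  leading term 1: no divisor's leading term divides it; move \tfrac{29}{27} to the remainder.
  remainder \tfrac{4}{81}b^{2} - \tfrac{91}{81}b + \tfrac{29}{27} ≠ 0; add g_4 = \tfrac{4}{81}b^{2} - \tfrac{91}{81}b + \tfrac{29}{27} to the basis.

S(f_2,g_3): lcm = ab. S = \tfrac{4}{81}b^{2} - \tfrac{3}{2}a - \tfrac{85}{81}b - \tfrac{1}{2}.
  leading term b^{2}: subtract (1)·g_4 from \tfrac{4}{81}b^{2} - \tfrac{3}{2}a - \tfrac{85}{81}b - \tfrac{1}{2} → -\tfrac{3}{2}a + \tfrac{2}{27}b - \tfrac{85}{54}
  leading term a: subtract (-1)·g_3 from -\tfrac{3}{2}a + \tfrac{2}{27}b - \tfrac{85}{54} → 0
  remainder 0.

S(f_1,g_4): lcm = ab^{2}. S = \tfrac{91}{4}ab - \tfrac{2}{27}b^{2} - \tfrac{87}{4}a + \tfrac{29}{27}b.
  leading term ab: subtract (-\tfrac{91}{36})·f_1 from \tfrac{91}{4}ab - \tfrac{2}{27}b^{2} - \tfrac{87}{4}a + \tfrac{29}{27}b → -\tfrac{2}{27}b^{2} - \tfrac{87}{4}a + \tfrac{149}{54}b - \tfrac{2639}{108}
  leading term b^{2}: subtract (-\tfrac{3}{2})·g_4 from -\tfrac{2}{27}b^{2} - \tfrac{87}{4}a + \tfrac{149}{54}b - \tfrac{2639}{108} → -\tfrac{87}{4}a + \tfrac{29}{27}b - \tfrac{2465}{108}
  leading term a: subtract (-\tfrac{29}{2})·g_3 from -\tfrac{87}{4}a + \tfrac{29}{27}b - \tfrac{2465}{108} → 0
  remainder 0.

S(f_2,g_4): lcm = ab^{2}. S = \tfrac{85}{4}ab - \tfrac{87}{4}a - \tfrac{1}{2}b.
  leading term ab: subtract (-\tfrac{85}{36})·f_1 from \tfrac{85}{4}ab - \tfrac{87}{4}a - \tfrac{1}{2}b → -\tfrac{87}{4}a + \tfrac{29}{27}b - \tfrac{2465}{108}
  leading term a: subtract (-\tfrac{29}{2})·g_3 from -\tfrac{87}{4}a + \tfrac{29}{27}b - \tfrac{2465}{108} → 0
  remainder 0.

S(g_3,g_4): leading monomials are coprime, so the S-polynomial reduces to 0 (Buchberger's first criterion).
Every S-polynomial of the final basis reduces to 0, so we have a Gröbner basis.
Inter-reduce: drop elements whose leading term is divisible by another's, tail-reduce, and make monic.

G = {b^{2} - \tfrac{91}{4}b + \tfrac{87}{4}, a - \tfrac{4}{81}b + \tfrac{85}{81}}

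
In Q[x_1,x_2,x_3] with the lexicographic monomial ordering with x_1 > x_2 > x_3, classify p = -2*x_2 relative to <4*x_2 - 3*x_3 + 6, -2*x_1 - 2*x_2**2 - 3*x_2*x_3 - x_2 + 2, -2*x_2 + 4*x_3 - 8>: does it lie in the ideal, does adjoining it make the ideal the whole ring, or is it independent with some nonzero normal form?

-2*x_2 lies in I (it reduces to 0).

First compute the reduced Gröbner basis of I by Buchberger's algorithm.
f_1 = 4*x_2 - 3*x_3 + 6, LT = x_2.
f_2 = -2*x_1 - 2*x_2**2 - 3*x_2*x_3 - x_2 + 2, LT = x_1.
f_3 = -2*x_2 + 4*x_3 - 8, LT = x_2.

S(f_1,f_2): leading monomials are coprime, so the S-polynomial reduces to 0 (Buchberger's first criterion).
S(f_1,f_3): lcm = x_2. S = 5/4*x_3 - 5/2.
  leading term x_3: no divisor's leading term divides it; move 5/4*x_3 to the remainder.
  leading term 1: no divisor's leading term divides it; move -5/2 to the remainder.
  remainder 5/4*x_3 - 5/2 ≠ 0; add h_4 = 5/4*x_3 - 5/2 to the basis.

S(f_2,f_3): leading monomials are coprime, so the S-polynomial reduces to 0 (Buchberger's first criterion).
S(f_1,h_4): leading monomials are coprime, so the S-polynomial reduces to 0 (Buchberger's first criterion).
S(f_2,h_4): leading monomials are coprime, so the S-polynomial reduces to 0 (Buchberger's first criterion).
S(f_3,h_4): leading monomials are coprime, so the S-polynomial reduces to 0 (Buchberger's first criterion).
Every S-polynomial of the final basis reduces to 0, so we have a Gröbner basis.
Inter-reduce: drop elements whose leading term is divisible by another's, tail-reduce, and make monic.
Reduced Gröbner basis: {x_1 - 1, x_2, x_3 - 2}.
Label its elements g_1 = x_1 - 1, g_2 = x_2, g_3 = x_3 - 2.

Reduce p = -2*x_2 modulo G:
  leading term x_2: subtract (-2)·g_2 from -2*x_2 → 0
  normal form = 0.
Since the normal form is 0, p ∈ I.

The remainder on division by a Gröbner basis is unique — it is the normal form.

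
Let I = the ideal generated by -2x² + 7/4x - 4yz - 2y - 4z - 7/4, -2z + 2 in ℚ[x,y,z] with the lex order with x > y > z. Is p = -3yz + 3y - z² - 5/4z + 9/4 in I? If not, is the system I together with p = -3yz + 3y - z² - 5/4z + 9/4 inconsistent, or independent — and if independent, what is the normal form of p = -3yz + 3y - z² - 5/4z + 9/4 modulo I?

First compute the reduced Gröbner basis of I by Buchberger's algorithm.
f_1 = -2x² + 7/4x - 4yz - 2y - 4z - 7/4, LT = x².
f_2 = -2z + 2, LT = z.

S(f_1,f_2): leading monomials are coprime, so the S-polynomial reduces to 0 (Buchberger's first criterion).
Every S-polynomial of the final basis reduces to 0, so we have a Gröbner basis.
Inter-reduce: drop elements whose leading term is divisible by another's, tail-reduce, and make monic.
Reduced Gröbner basis: {x² - ⅞x + 3y + 23/8, z - 1}.
Label its elements g_1 = x² - ⅞x + 3y + 23/8, g_2 = z - 1.

Reduce p = -3yz + 3y - z² - 5/4z + 9/4 modulo G:
  leading term yz: subtract (-3y)·g_2 from -3yz + 3y - z² - 5/4z + 9/4 → -z² - 5/4z + 9/4
  leading term z²: subtract (-z)·g_2 from -z² - 5/4z + 9/4 → -9/4z + 9/4
  leading term z: subtract (-9/4)·g_2 from -9/4z + 9/4 → 0
  normal form = 0.
Since the normal form is 0, p ∈ I.

Ideal membership is decidable via reduction modulo a Gröbner basis.

-3yz + 3y - z² - 5/4z + 9/4 lies in I (it reduces to 0).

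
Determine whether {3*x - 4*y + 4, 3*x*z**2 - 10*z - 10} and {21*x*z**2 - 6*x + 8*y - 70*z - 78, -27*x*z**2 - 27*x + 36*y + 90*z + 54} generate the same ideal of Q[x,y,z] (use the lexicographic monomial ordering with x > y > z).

Equality of ideals is decidable: compute both reduced Gröbner bases (unique for the ordering) and check whether they agree.
Buchberger on the first generating set:
f_1 = 3*x - 4*y + 4, LT = x.
f_2 = 3*x*z**2 - 10*z - 10, LT = x*z**2.

S(f_1,f_2): lcm = x*z**2. S = -4/3*y*z**2 + 4/3*z**2 + 10/3*z + 10/3.
  leading term y*z**2: no divisor's leading term divides it; move -4/3*y*z**2 to the remainder.
  leading term z**2: no divisor's leading term divides it; move 4/3*z**2 to the remainder.
  leading term z: no divisor's leading term divides it; move 10/3*z to the remainder.
  leading term 1: no divisor's leading term divides it; move 10/3 to the remainder.
  remainder -4/3*y*z**2 + 4/3*z**2 + 10/3*z + 10/3 ≠ 0; add g_3 = -4/3*y*z**2 + 4/3*z**2 + 10/3*z + 10/3 to the basis.

The other S-polynomials (S(f_1,g_3), S(f_2,g_3)) all reduce to 0 modulo the current basis, so we have a Gröbner basis.
Inter-reduce: drop elements whose leading term is divisible by another's, tail-reduce, and make monic.
Reduced Gröbner basis: {x - 4/3*y + 4/3, y*z**2 - z**2 - 5/2*z - 5/2}.

Buchberger on the second generating set:
h_1 = 21*x*z**2 - 6*x + 8*y - 70*z - 78, LT = x*z**2.
h_2 = -27*x*z**2 - 27*x + 36*y + 90*z + 54, LT = x*z**2.

S(h_1,h_2): lcm = x*z**2. S = -9/7*x + 12/7*y - 12/7.
  leading term x: no divisor's leading term divides it; move -9/7*x to the remainder.
  leading term y: no divisor's leading term divides it; move 12/7*y to the remainder.
  leading term 1: no divisor's leading term divides it; move -12/7 to the remainder.
  remainder -9/7*x + 12/7*y - 12/7 ≠ 0; add k_3 = -9/7*x + 12/7*y - 12/7 to the basis.

S(h_1,k_3): lcm = x*z**2. S = -2/7*x + 4/3*y*z**2 + 8/21*y - 4/3*z**2 - 10/3*z - 26/7.
  leading term x: subtract (2/9)·k_3 from -2/7*x + 4/3*y*z**2 + 8/21*y - 4/3*z**2 - 10/3*z - 26/7 → 4/3*y*z**2 - 4/3*z**2 - 10/3*z - 10/3
  leading term y*z**2: no divisor's leading term divides it; move 4/3*y*z**2 to the remainder.
  leading term z**2: no divisor's leading term divides it; move -4/3*z**2 to the remainder.
  leading term z: no divisor's leading term divides it; move -10/3*z to the remainder.
  leading term 1: no divisor's leading term divides it; move -10/3 to the remainder.
  remainder 4/3*y*z**2 - 4/3*z**2 - 10/3*z - 10/3 ≠ 0; add k_4 = 4/3*y*z**2 - 4/3*z**2 - 10/3*z - 10/3 to the basis.

The other S-polynomials (S(h_2,k_3), S(h_1,k_4), S(h_2,k_4), S(k_3,k_4)) all reduce to 0 modulo the current basis, so we have a Gröbner basis.
Inter-reduce: drop elements whose leading term is divisible by another's, tail-reduce, and make monic.
Reduced Gröbner basis: {x - 4/3*y + 4/3, y*z**2 - z**2 - 5/2*z - 5/2}.

These coincide, so the ideals are equal.
The same test decides containment: I ⊆ J iff every generator of I reduces to 0 modulo a Gröbner basis of J.

Yes, the ideals are equal.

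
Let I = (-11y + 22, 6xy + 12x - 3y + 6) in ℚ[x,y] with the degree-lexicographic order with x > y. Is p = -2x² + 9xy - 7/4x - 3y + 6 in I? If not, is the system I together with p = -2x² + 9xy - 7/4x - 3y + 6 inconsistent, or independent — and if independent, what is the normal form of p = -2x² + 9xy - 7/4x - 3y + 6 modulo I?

First compute the reduced Gröbner basis of I by Buchberger's algorithm.
f_1 = -11y + 22, LT = y.
f_2 = 6xy + 12x - 3y + 6, LT = xy.

S(f_1,f_2): lcm = xy. S = -4x + ½y - 1.
  leading term x: no divisor's leading term divides it; move -4x to the remainder.
  leading term y: subtract (-1/22)·f_1 from ½y - 1 → 0
  remainder -4x ≠ 0; add h_3 = -4x to the basis.

The other S-polynomials (S(f_1,h_3), S(f_2,h_3)) all reduce to 0 modulo the current basis, so we have a Gröbner basis.
Inter-reduce: drop elements whose leading term is divisible by another's, tail-reduce, and make monic.
Reduced Gröbner basis: {x, y - 2}.
Label its elements g_1 = x, g_2 = y - 2.

Reduce p = -2x² + 9xy - 7/4x - 3y + 6 modulo G:
  leading term x²: subtract (-2x)·g_1 from -2x² + 9xy - 7/4x - 3y + 6 → 9xy - 7/4x - 3y + 6
  leading term xy: subtract (9y)·g_1 from 9xy - 7/4x - 3y + 6 → -7/4x - 3y + 6
  leading term x: subtract (-7/4)·g_1 from -7/4x - 3y + 6 → -3y + 6
  leading term y: subtract (-3)·g_2 from -3y + 6 → 0
  normal form = 0.
Since the normal form is 0, p ∈ I.

The remainder on division by a Gröbner basis is unique — it is the normal form.

-2x² + 9xy - 7/4x - 3y + 6 lies in I (it reduces to 0).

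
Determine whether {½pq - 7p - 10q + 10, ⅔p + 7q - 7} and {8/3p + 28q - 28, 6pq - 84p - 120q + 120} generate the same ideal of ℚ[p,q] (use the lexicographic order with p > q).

Yes, the ideals are equal.

Two ideals are equal iff their reduced Gröbner bases coincide (the reduced basis is unique for a fixed ordering).
Buchberger on the first generating set:
f_1 = ½pq - 7p - 10q + 10, LT = pq.
f_2 = ⅔p + 7q - 7, LT = p.

S(f_1,f_2): lcm = pq. S = -14p - 21/2q² - 19/2q + 20.
  reduce S modulo (f_1, f_2):
  remainder -21/2q² + 275/2q - 127 ≠ 0; add g_3 = -21/2q² + 275/2q - 127 to the basis.

The other S-polynomials (S(f_1,g_3), S(f_2,g_3)) all reduce to 0 modulo the current basis, so we have a Gröbner basis.
Inter-reduce: drop elements whose leading term is divisible by another's, tail-reduce, and make monic.
Reduced Gröbner basis: {p + 21/2q - 21/2, q² - 275/21q + 254/21}.

Buchberger on the second generating set:
h_1 = 8/3p + 28q - 28, LT = p.
h_2 = 6pq - 84p - 120q + 120, LT = pq.

S(h_1,h_2): lcm = pq. S = 14p + 21/2q² + 19/2q - 20.
  reduce S modulo (h_1, h_2):
  remainder 21/2q² - 275/2q + 127 ≠ 0; add k_3 = 21/2q² - 275/2q + 127 to the basis.

The other S-polynomials (S(h_1,k_3), S(h_2,k_3)) all reduce to 0 modulo the current basis, so we have a Gröbner basis.
Inter-reduce: drop elements whose leading term is divisible by another's, tail-reduce, and make monic.
Reduced Gröbner basis: {p + 21/2q - 21/2, q² - 275/21q + 254/21}.

These coincide, so the ideals are equal.
The same test decides containment: I ⊆ J iff every generator of I reduces to 0 modulo a Gröbner basis of J.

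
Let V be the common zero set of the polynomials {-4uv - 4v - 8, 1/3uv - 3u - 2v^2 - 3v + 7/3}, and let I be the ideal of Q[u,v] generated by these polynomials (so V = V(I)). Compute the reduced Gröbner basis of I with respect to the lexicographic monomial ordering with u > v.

G = {u + 2/3v^2 + 10/9v - 5/9, v^3 + 5/3v^2 - 7/3v - 3}

f_1 = -4uv - 4v - 8, LT = uv.
f_2 = 1/3uv - 3u - 2v^2 - 3v + 7/3, LT = uv.

S(f_1,f_2): lcm = uv. S = 9u + 6v^2 + 10v - 5.
  leading term u: no divisor's leading term divides it; move 9u to the remainder.
  leading term v^2: no divisor's leading term divides it; move 6v^2 to the remainder.
  leading term v: no divisor's leading term divides it; move 10v to the remainder.
  leading term 1: no divisor's leading term divides it; move -5 to the remainder.
  remainder 9u + 6v^2 + 10v - 5 ≠ 0; add g_3 = 9u + 6v^2 + 10v - 5 to the basis.

S(f_1,g_3): lcm = uv. S = -2/3v^3 - 10/9v^2 + 14/9v + 2.
  leading term v^3: no divisor's leading term divides it; move -2/3v^3 to the remainder.
  leading term v^2: no divisor's leading term divides it; move -10/9v^2 to the remainder.
  leading term v: no divisor's leading term divides it; move 14/9v to the remainder.
  leading term 1: no divisor's leading term divides it; move 2 to the remainder.
  remainder -2/3v^3 - 10/9v^2 + 14/9v + 2 ≠ 0; add g_4 = -2/3v^3 - 10/9v^2 + 14/9v + 2 to the basis.

The other S-polynomials (S(f_2,g_3), S(f_1,g_4), S(f_2,g_4), S(g_3,g_4)) all reduce to 0 modulo the current basis, so we have a Gröbner basis.
Inter-reduce: drop elements whose leading term is divisible by another's, tail-reduce, and make monic.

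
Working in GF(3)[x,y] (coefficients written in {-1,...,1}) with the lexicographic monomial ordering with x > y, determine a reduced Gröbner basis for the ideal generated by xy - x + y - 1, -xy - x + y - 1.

f_1 = xy - x + y - 1, LT = xy.
f_2 = -xy - x + y - 1, LT = xy.

S(f_1,f_2): lcm = xy. S = x - y + 1.
  leading term x: no divisor's leading term divides it; move x to the remainder.
  leading term y: no divisor's leading term divides it; move -y to the remainder.
  leading term 1: no divisor's leading term divides it; move 1 to the remainder.
  remainder x - y + 1 ≠ 0; add g_3 = x - y + 1 to the basis.

S(f_1,g_3): lcm = xy. S = -x + y^{2} - 1.
  leading term x: subtract (-1)·g_3 from -x + y^{2} - 1 → y^{2} - y
  leading term y^{2}: no divisor's leading term divides it; move y^{2} to the remainder.
  leading term y: no divisor's leading term divides it; move -y to the remainder.
  remainder y^{2} - y ≠ 0; add g_4 = y^{2} - y to the basis.

S(f_2,g_3): lcm = xy. S = x + y^{2} + y + 1.
  leading term x: subtract (1)·g_3 from x + y^{2} + y + 1 → y^{2} - y
  leading term y^{2}: subtract (1)·g_4 from y^{2} - y → 0
  remainder 0.

S(f_1,g_4): lcm = xy^{2}. S = y^{2} - y.
  leading term y^{2}: subtract (1)·g_4 from y^{2} - y → 0
  remainder 0.

S(f_2,g_4): lcm = xy^{2}. S = -xy - y^{2} + y.
  leading term xy: subtract (-1)·f_1 from -xy - y^{2} + y → -x - y^{2} - y - 1
  leading term x: subtract (-1)·g_3 from -x - y^{2} - y - 1 → -y^{2} + y
  leading term y^{2}: subtract (-1)·g_4 from -y^{2} + y → 0
  remainder 0.

S(g_3,g_4): leading monomials are coprime, so the S-polynomial reduces to 0 (Buchberger's first criterion).
Every S-polynomial of the final basis reduces to 0, so we have a Gröbner basis.
Inter-reduce: drop elements whose leading term is divisible by another's, tail-reduce, and make monic.

G = {x - y + 1, y^{2} - y}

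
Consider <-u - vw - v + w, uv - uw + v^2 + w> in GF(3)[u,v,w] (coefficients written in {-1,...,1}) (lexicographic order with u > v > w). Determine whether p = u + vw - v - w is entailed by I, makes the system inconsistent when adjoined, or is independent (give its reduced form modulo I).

u + vw - v - w is independent of I; its normal form modulo I is v.

First compute the reduced Gröbner basis of I by Buchberger's algorithm.
f_1 = -u - vw - v + w, LT = u.
f_2 = uv - uw + v^2 + w, LT = uv.

S(f_1,f_2): lcm = uv. S = uw + v^2w - vw - w.
  leading term uw: subtract (-w)·f_1 from uw + v^2w - vw - w → v^2w - vw^2 + vw + w^2 - w
  leading term v^2w: no divisor's leading term divides it; move v^2w to the remainder.
  leading term vw^2: no divisor's leading term divides it; move -vw^2 to the remainder.
  leading term vw: no divisor's leading term divides it; move vw to the remainder.
  leading term w^2: no divisor's leading term divides it; move w^2 to the remainder.
  leading term w: no divisor's leading term divides it; move -w to the remainder.
  remainder v^2w - vw^2 + vw + w^2 - w ≠ 0; add h_3 = v^2w - vw^2 + vw + w^2 - w to the basis.

The other S-polynomials (S(f_1,h_3), S(f_2,h_3)) all reduce to 0 modulo the current basis, so we have a Gröbner basis.
Inter-reduce: drop elements whose leading term is divisible by another's, tail-reduce, and make monic.
Reduced Gröbner basis: {u + vw + v - w, v^2w - vw^2 + vw + w^2 - w}.
Label its elements g_1 = u + vw + v - w, g_2 = v^2w - vw^2 + vw + w^2 - w.

Reduce p = u + vw - v - w modulo G:
  leading term u: subtract (1)·g_1 from u + vw - v - w → v
  leading term v: no divisor's leading term divides it; move v to the remainder.
  normal form = v.
The normal form is nonzero, so p ∉ I. Since p minus its normal form lies in I, I + (p) = I + (r) where r = v; decide whether this ideal is the whole ring.
Run Buchberger on G together with r (pairs among the g_i already reduce to 0 since G is a Gröbner basis):
g_1 = u + vw + v - w, LT = u.
g_2 = v^2w - vw^2 + vw + w^2 - w, LT = v^2w.
r = v, LT = v.

S(g_2,r): lcm = v^2w. S = -vw^2 + vw + w^2 - w.
  leading term vw^2: subtract (-w^2)·r from -vw^2 + vw + w^2 - w → vw + w^2 - w
  leading term vw: subtract (w)·r from vw + w^2 - w → w^2 - w
  leading term w^2: no divisor's leading term divides it; move w^2 to the remainder.
  leading term w: no divisor's leading term divides it; move -w to the remainder.
  remainder w^2 - w ≠ 0; add m_4 = w^2 - w to the basis.

The other S-polynomials (S(g_1,g_2), S(g_1,r), S(g_1,m_4), S(g_2,m_4), S(r,m_4)) all reduce to 0 modulo the current basis, so we have a Gröbner basis.
Inter-reduce: drop elements whose leading term is divisible by another's, tail-reduce, and make monic.
Reduced Gröbner basis: {u - w, v, w^2 - w}.
The reduced Gröbner basis of I + (p) is {u - w, v, w^2 - w} ≠ {1}, a proper ideal, so the enlarged system stays consistent: p is independent of I, with normal form v.

Ideal membership is decidable via reduction modulo a Gröbner basis.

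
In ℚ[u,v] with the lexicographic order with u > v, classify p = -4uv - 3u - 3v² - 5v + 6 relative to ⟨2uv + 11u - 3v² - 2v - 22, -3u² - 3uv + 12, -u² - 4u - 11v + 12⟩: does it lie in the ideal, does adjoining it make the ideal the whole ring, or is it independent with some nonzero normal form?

-4uv - 3u - 3v² - 5v + 6 lies in I (it reduces to 0).

First compute the reduced Gröbner basis of I by Buchberger's algorithm.
f_1 = 2uv + 11u - 3v² - 2v - 22, LT = uv.
f_2 = -3u² - 3uv + 12, LT = u².
f_3 = -u² - 4u - 11v + 12, LT = u².

S(f_1,f_2): lcm = u²v. S = 11/2u² - 5/2uv² - uv - 11u + 4v.
  leading term u²: subtract (-11/6)·f_2 from 11/2u² - 5/2uv² - uv - 11u + 4v → -5/2uv² - 13/2uv - 11u + 4v + 22
  leading term uv²: subtract (-5/4v)·f_1 from -5/2uv² - 13/2uv - 11u + 4v + 22 → 29/4uv - 11u - 15/4v³ - 5/2v² - 47/2v + 22
  leading term uv: subtract (29/8)·f_1 from 29/4uv - 11u - 15/4v³ - 5/2v² - 47/2v + 22 → -407/8u - 15/4v³ + 67/8v² - 65/4v + 407/4
  leading term u: no divisor's leading term divides it; move -407/8u to the remainder.
  leading term v³: no divisor's leading term divides it; move -15/4v³ to the remainder.
  leading term v²: no divisor's leading term divides it; move 67/8v² to the remainder.
  leading term v: no divisor's leading term divides it; move -65/4v to the remainder.
  leading term 1: no divisor's leading term divides it; move 407/4 to the remainder.
  remainder -407/8u - 15/4v³ + 67/8v² - 65/4v + 407/4 ≠ 0; add h_4 = -407/8u - 15/4v³ + 67/8v² - 65/4v + 407/4 to the basis.

S(f_1,f_3): lcm = u²v. S = 11/2u² - 3/2uv² - 5uv - 11u - 11v² + 12v.
  leading term u²: subtract (-11/6)·f_2 from 11/2u² - 3/2uv² - 5uv - 11u - 11v² + 12v → -3/2uv² - 21/2uv - 11u - 11v² + 12v + 22
  leading term uv²: subtract (-¾v)·f_1 from -3/2uv² - 21/2uv - 11u - 11v² + 12v + 22 → -9/4uv - 11u - 9/4v³ - 25/2v² - 9/2v + 22
  leading term uv: subtract (-9/8)·f_1 from -9/4uv - 11u - 9/4v³ - 25/2v² - 9/2v + 22 → 11/8u - 9/4v³ - 127/8v² - 27/4v - 11/4
  leading term u: subtract (-1/37)·h_4 from 11/8u - 9/4v³ - 127/8v² - 27/4v - 11/4 → -87/37v³ - 579/37v² - 266/37v
  leading term v³: no divisor's leading term divides it; move -87/37v³ to the remainder.
  leading term v²: no divisor's leading term divides it; move -579/37v² to the remainder.
  leading term v: no divisor's leading term divides it; move -266/37v to the remainder.
  remainder -87/37v³ - 579/37v² - 266/37v ≠ 0; add h_5 = -87/37v³ - 579/37v² - 266/37v to the basis.

S(f_2,f_3): lcm = u². S = uv - 4u - 11v + 8.
  leading term uv: subtract (½)·f_1 from uv - 4u - 11v + 8 → -19/2u + 3/2v² - 10v + 19
  leading term u: subtract (76/407)·h_4 from -19/2u + 3/2v² - 10v + 19 → 285/407v³ - 26/407v² - 2835/407v
  leading term v³: subtract (-95/319)·h_5 from 285/407v³ - 26/407v² - 2835/407v → -137/29v² - 2905/319v
  leading term v²: no divisor's leading term divides it; move -137/29v² to the remainder.
  leading term v: no divisor's leading term divides it; move -2905/319v to the remainder.
  remainder -137/29v² - 2905/319v ≠ 0; add h_6 = -137/29v² - 2905/319v to the basis.

S(f_1,h_4): lcm = uv. S = 11/2u - 30/407v⁴ + 67/407v³ - 1481/814v² + v - 11.
  leading term u: subtract (-4/37)·h_4 from 11/2u - 30/407v⁴ + 67/407v³ - 1481/814v² + v - 11 → -30/407v⁴ - 98/407v³ - 372/407v² - 28/37v
  leading term v⁴: subtract (10/319v)·h_5 from -30/407v⁴ - 98/407v³ - 372/407v² - 28/37v → 268/1073v³ - 8128/11803v² - 28/37v
  leading term v³: subtract (-268/2523)·h_5 from 268/1073v³ - 8128/11803v² - 28/37v → -21748/9251v² - 3836/2523v
  leading term v²: subtract (21748/43703)·h_6 from -21748/9251v² - 3836/2523v → 4342912/1442199v
  leading term v: no divisor's leading term divides it; move 4342912/1442199v to the remainder.
  remainder 4342912/1442199v ≠ 0; add h_7 = 4342912/1442199v to the basis.

The other S-polynomials (S(f_2,h_4), S(f_3,h_4), S(f_1,h_5), S(f_2,h_5), S(f_3,h_5), S(h_4,h_5), S(f_1,h_6), S(f_2,h_6), S(f_3,h_6), S(h_4,h_6), S(h_5,h_6), S(f_1,h_7), S(f_2,h_7), S(f_3,h_7), S(h_4,h_7), S(h_5,h_7), S(h_6,h_7)) all reduce to 0 modulo the current basis, so we have a Gröbner basis.
Inter-reduce: drop elements whose leading term is divisible by another's, tail-reduce, and make monic.
Reduced Gröbner basis: {u - 2, v}.
Label its elements g_1 = u - 2, g_2 = v.

Reduce p = -4uv - 3u - 3v² - 5v + 6 modulo G:
  leading term uv: subtract (-4v)·g_1 from -4uv - 3u - 3v² - 5v + 6 → -3u - 3v² - 13v + 6
  leading term u: subtract (-3)·g_1 from -3u - 3v² - 13v + 6 → -3v² - 13v
  leading term v²: subtract (-3v)·g_2 from -3v² - 13v → -13v
  leading term v: subtract (-13)·g_2 from -13v → 0
  normal form = 0.
Since the normal form is 0, p ∈ I.

The remainder on division by a Gröbner basis is unique — it is the normal form.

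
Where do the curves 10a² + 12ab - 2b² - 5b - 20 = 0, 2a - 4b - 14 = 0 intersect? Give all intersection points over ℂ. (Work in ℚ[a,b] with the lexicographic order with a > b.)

Compute a lex Gröbner basis by Buchberger's algorithm.
f_1 = 10a² + 12ab - 2b² - 5b - 20, LT = a².
f_2 = 2a - 4b - 14, LT = a.

S(f_1,f_2): lcm = a². S = 16/5ab + 7a - ⅕b² - ½b - 2.
  leading term ab: subtract (8/5b)·f_2 from 16/5ab + 7a - ⅕b² - ½b - 2 → 7a + 31/5b² + 219/10b - 2
  leading term a: subtract (7/2)·f_2 from 7a + 31/5b² + 219/10b - 2 → 31/5b² + 359/10b + 47
  leading term b²: no divisor's leading term divides it; move 31/5b² to the remainder.
  leading term b: no divisor's leading term divides it; move 359/10b to the remainder.
  leading term 1: no divisor's leading term divides it; move 47 to the remainder.
  remainder 31/5b² + 359/10b + 47 ≠ 0; add h_3 = 31/5b² + 359/10b + 47 to the basis.

The other S-polynomials (S(f_1,h_3), S(f_2,h_3)) all reduce to 0 modulo the current basis, so we have a Gröbner basis.
Inter-reduce: drop elements whose leading term is divisible by another's, tail-reduce, and make monic.
Reduced Gröbner basis: {a - 2b - 7, b² + 359/62b + 235/31}.

The lex basis is triangular: the last element involves only b. Solving b² + 359/62b + 235/31 = 0 gives b ∈ {-235/62, -2}; substituting each value into the earlier elements determines the remaining variables.
  b = -235/62: the earlier basis element becomes a + 18/31 = 0, giving a = -18/31 — point (-18/31, -235/62).
  b = -2: the earlier basis element becomes a - 3 = 0, giving a = 3 — point (3, -2).

{(-18/31, -235/62), (3, -2)}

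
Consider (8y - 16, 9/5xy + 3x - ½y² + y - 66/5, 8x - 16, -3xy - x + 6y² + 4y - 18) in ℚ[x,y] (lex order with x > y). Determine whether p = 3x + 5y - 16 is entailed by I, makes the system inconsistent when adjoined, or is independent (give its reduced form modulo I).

3x + 5y - 16 lies in I (it reduces to 0).

First compute the reduced Gröbner basis of I by Buchberger's algorithm.
f_1 = 8y - 16, LT = y.
f_2 = 9/5xy + 3x - ½y² + y - 66/5, LT = xy.
f_3 = 8x - 16, LT = x.
f_4 = -3xy - x + 6y² + 4y - 18, LT = xy.

The S-polynomials (S(f_1,f_2), S(f_1,f_3), S(f_1,f_4), S(f_2,f_3), S(f_2,f_4), S(f_3,f_4)) all reduce to 0 modulo the current basis, so we have a Gröbner basis.
Inter-reduce: drop elements whose leading term is divisible by another's, tail-reduce, and make monic.
Reduced Gröbner basis: {x - 2, y - 2}.
Label its elements g_1 = x - 2, g_2 = y - 2.

Reduce p = 3x + 5y - 16 modulo G:
  leading term x: subtract (3)·g_1 from 3x + 5y - 16 → 5y - 10
  leading term y: subtract (5)·g_2 from 5y - 10 → 0
  normal form = 0.
Since the normal form is 0, p ∈ I.

The remainder on division by a Gröbner basis is unique — it is the normal form.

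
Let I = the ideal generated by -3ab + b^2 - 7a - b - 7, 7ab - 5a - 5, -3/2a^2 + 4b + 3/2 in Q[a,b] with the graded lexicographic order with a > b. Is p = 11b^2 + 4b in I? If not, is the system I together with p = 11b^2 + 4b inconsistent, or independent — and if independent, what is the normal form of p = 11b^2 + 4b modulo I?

First compute the reduced Gröbner basis of I by Buchberger's algorithm.
f_1 = -3ab + b^2 - 7a - b - 7, LT = ab.
f_2 = 7ab - 5a - 5, LT = ab.
f_3 = -3/2a^2 + 4b + 3/2, LT = a^2.

S(f_1,f_2): lcm = ab. S = -1/3b^2 + 64/21a + 1/3b + 64/21.
  leading term b^2: no divisor's leading term divides it; move -1/3b^2 to the remainder.
  leading term a: no divisor's leading term divides it; move 64/21a to the remainder.
  leading term b: no divisor's leading term divides it; move 1/3b to the remainder.
  leading term 1: no divisor's leading term divides it; move 64/21 to the remainder.
  remainder -1/3b^2 + 64/21a + 1/3b + 64/21 ≠ 0; add h_4 = -1/3b^2 + 64/21a + 1/3b + 64/21 to the basis.

S(f_1,f_3): lcm = a^2b. S = -1/3ab^2 + 7/3a^2 + 1/3ab + 8/3b^2 + 7/3a + b.
  leading term ab^2: subtract (1/9b)·f_1 from -1/3ab^2 + 7/3a^2 + 1/3ab + 8/3b^2 + 7/3a + b → -1/9b^3 + 7/3a^2 + 10/9ab + 25/9b^2 + 7/3a + 16/9b
  leading term b^3: subtract (1/3b)·h_4 from -1/9b^3 + 7/3a^2 + 10/9ab + 25/9b^2 + 7/3a + 16/9b → 7/3a^2 + 2/21ab + 8/3b^2 + 7/3a + 16/21b
  leading term a^2: subtract (-14/9)·f_3 from 7/3a^2 + 2/21ab + 8/3b^2 + 7/3a + 16/21b → 2/21ab + 8/3b^2 + 7/3a + 440/63b + 7/3
  leading term ab: subtract (-2/63)·f_1 from 2/21ab + 8/3b^2 + 7/3a + 440/63b + 7/3 → 170/63b^2 + 19/9a + 146/21b + 19/9
  leading term b^2: subtract (-170/21)·h_4 from 170/63b^2 + 19/9a + 146/21b + 19/9 → 3937/147a + 608/63b + 3937/147
  leading term a: no divisor's leading term divides it; move 3937/147a to the remainder.
  leading term b: no divisor's leading term divides it; move 608/63b to the remainder.
  leading term 1: no divisor's leading term divides it; move 3937/147 to the remainder.
  remainder 3937/147a + 608/63b + 3937/147 ≠ 0; add h_5 = 3937/147a + 608/63b + 3937/147 to the basis.

S(f_2,f_3): lcm = a^2b. S = -5/7a^2 + 8/3b^2 - 5/7a + b.
  leading term a^2: subtract (10/21)·f_3 from -5/7a^2 + 8/3b^2 - 5/7a + b → 8/3b^2 - 5/7a - 19/21b - 5/7
  leading term b^2: subtract (-8)·h_4 from 8/3b^2 - 5/7a - 19/21b - 5/7 → 71/3a + 37/21b + 71/3
  leading term a: subtract (3479/3937)·h_5 from 71/3a + 37/21b + 71/3 → -1678225/248031b
  leading term b: no divisor's leading term divides it; move -1678225/248031b to the remainder.
  remainder -1678225/248031b ≠ 0; add h_6 = -1678225/248031b to the basis.

S(f_1,h_4): lcm = ab^2. S = -1/3b^3 + 64/7a^2 + 10/3ab + 1/3b^2 + 64/7a + 7/3b.
  leading term b^3: subtract (b)·h_4 from -1/3b^3 + 64/7a^2 + 10/3ab + 1/3b^2 + 64/7a + 7/3b → 64/7a^2 + 2/7ab + 64/7a - 5/7b
  leading term a^2: subtract (-128/21)·f_3 from 64/7a^2 + 2/7ab + 64/7a - 5/7b → 2/7ab + 64/7a + 71/3b + 64/7
  leading term ab: subtract (-2/21)·f_1 from 2/7ab + 64/7a + 71/3b + 64/7 → 2/21b^2 + 178/21a + 165/7b + 178/21
  leading term b^2: subtract (-2/7)·h_4 from 2/21b^2 + 178/21a + 165/7b + 178/21 → 458/49a + 71/3b + 458/49
  leading term a: subtract (1374/3937)·h_5 from 458/49a + 71/3b + 458/49 → 1678225/82677b
  leading term b: subtract (-3)·h_6 from 1678225/82677b → 0
  remainder 0.

S(f_2,h_4): lcm = ab^2. S = 64/7a^2 + 2/7ab + 64/7a - 5/7b.
  leading term a^2: subtract (-128/21)·f_3 from 64/7a^2 + 2/7ab + 64/7a - 5/7b → 2/7ab + 64/7a + 71/3b + 64/7
  leading term ab: subtract (-2/21)·f_1 from 2/7ab + 64/7a + 71/3b + 64/7 → 2/21b^2 + 178/21a + 165/7b + 178/21
  leading term b^2: subtract (-2/7)·h_4 from 2/21b^2 + 178/21a + 165/7b + 178/21 → 458/49a + 71/3b + 458/49
  leading term a: subtract (1374/3937)·h_5 from 458/49a + 71/3b + 458/49 → 1678225/82677b
  leading term b: subtract (-3)·h_6 from 1678225/82677b → 0
  remainder 0.

S(f_3,h_4): leading monomials are coprime, so the S-polynomial reduces to 0 (Buchberger's first criterion).
S(f_1,h_5): lcm = ab. S = -2731/3937b^2 + 7/3a - 2/3b + 7/3.
  leading term b^2: subtract (8193/3937)·h_4 from -2731/3937b^2 + 7/3a - 2/3b + 7/3 → -331439/82677a - 16067/11811b - 331439/82677
  leading term a: subtract (-2320073/15499969)·h_5 from -331439/82677a - 16067/11811b - 331439/82677 → 11747575/139499721b
  leading term b: subtract (-49/3937)·h_6 from 11747575/139499721b → 0
  remainder 0.

S(f_2,h_5): lcm = ab. S = -4256/11811b^2 - 5/7a - b - 5/7.
  leading term b^2: subtract (4256/3937)·h_4 from -4256/11811b^2 - 5/7a - b - 5/7 → -331439/82677a - 16067/11811b - 331439/82677
  leading term a: subtract (-2320073/15499969)·h_5 from -331439/82677a - 16067/11811b - 331439/82677 → 11747575/139499721b
  leading term b: subtract (-49/3937)·h_6 from 11747575/139499721b → 0
  remainder 0.

S(f_3,h_5): lcm = a^2. S = -4256/11811ab - a - 8/3b - 1.
  leading term ab: subtract (4256/35433)·f_1 from -4256/11811ab - a - 8/3b - 1 → -4256/35433b^2 - 5641/35433a - 90232/35433b - 5641/35433
  leading term b^2: subtract (4256/11811)·h_4 from -4256/35433b^2 - 5641/35433a - 90232/35433b - 5641/35433 → -14851/11811a - 8/3b - 14851/11811
  leading term a: subtract (-727699/15499969)·h_5 from -14851/11811a - 8/3b - 14851/11811 → -308793400/139499721b
  leading term b: subtract (1288/3937)·h_6 from -308793400/139499721b → 0
  remainder 0.

S(h_4,h_5): leading monomials are coprime, so the S-polynomial reduces to 0 (Buchberger's first criterion).
S(f_1,h_6): lcm = ab. S = -1/3b^2 + 7/3a + 1/3b + 7/3.
  leading term b^2: subtract (1)·h_4 from -1/3b^2 + 7/3a + 1/3b + 7/3 → -5/7a - 5/7
  leading term a: subtract (-105/3937)·h_5 from -5/7a - 5/7 → 3040/11811b
  leading term b: subtract (-12768/335645)·h_6 from 3040/11811b → 0
  remainder 0.

S(f_2,h_6): lcm = ab. S = -5/7a - 5/7.
  leading term a: subtract (-105/3937)·h_5 from -5/7a - 5/7 → 3040/11811b
  leading term b: subtract (-12768/335645)·h_6 from 3040/11811b → 0
  remainder 0.

S(f_3,h_6): leading monomials are coprime, so the S-polynomial reduces to 0 (Buchberger's first criterion).
S(h_4,h_6): lcm = b^2. S = -64/7a - b - 64/7.
  leading term a: subtract (-1344/3937)·h_5 from -64/7a - b - 64/7 → 27101/11811b
  leading term b: subtract (-569121/1678225)·h_6 from 27101/11811b → 0
  remainder 0.

S(h_5,h_6): leading monomials are coprime, so the S-polynomial reduces to 0 (Buchberger's first criterion).
Every S-polynomial of the final basis reduces to 0, so we have a Gröbner basis.
Inter-reduce: drop elements whose leading term is divisible by another's, tail-reduce, and make monic.
Reduced Gröbner basis: {a + 1, b}.
Label its elements g_1 = a + 1, g_2 = b.

Reduce p = 11b^2 + 4b modulo G:
  leading term b^2: subtract (11b)·g_2 from 11b^2 + 4b → 4b
  leading term b: subtract (4)·g_2 from 4b → 0
  normal form = 0.
Since the normal form is 0, p ∈ I.

11b^2 + 4b lies in I (it reduces to 0).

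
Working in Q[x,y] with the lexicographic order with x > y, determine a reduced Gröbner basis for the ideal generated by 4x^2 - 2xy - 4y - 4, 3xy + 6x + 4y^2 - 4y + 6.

f_1 = 4x^2 - 2xy - 4y - 4, LT = x^2.
f_2 = 3xy + 6x + 4y^2 - 4y + 6, LT = xy.

S(f_1,f_2): lcm = x^2y. S = -2x^2 - 11/6xy^2 + 4/3xy - 2x - y^2 - y.
  leading term x^2: subtract (-1/2)·f_1 from -2x^2 - 11/6xy^2 + 4/3xy - 2x - y^2 - y → -11/6xy^2 + 1/3xy - 2x - y^2 - 3y - 2
  leading term xy^2: subtract (-11/18y)·f_2 from -11/6xy^2 + 1/3xy - 2x - y^2 - 3y - 2 → 4xy - 2x + 22/9y^3 - 31/9y^2 + 2/3y - 2
  leading term xy: subtract (4/3)·f_2 from 4xy - 2x + 22/9y^3 - 31/9y^2 + 2/3y - 2 → -10x + 22/9y^3 - 79/9y^2 + 6y - 10
  leading term x: no divisor's leading term divides it; move -10x to the remainder.
  leading term y^3: no divisor's leading term divides it; move 22/9y^3 to the remainder.
  leading term y^2: no divisor's leading term divides it; move -79/9y^2 to the remainder.
  leading term y: no divisor's leading term divides it; move 6y to the remainder.
  leading term 1: no divisor's leading term divides it; move -10 to the remainder.
  remainder -10x + 22/9y^3 - 79/9y^2 + 6y - 10 ≠ 0; add g_3 = -10x + 22/9y^3 - 79/9y^2 + 6y - 10 to the basis.

S(f_1,g_3): lcm = x^2. S = 11/45xy^3 - 79/90xy^2 + 1/10xy - x - y - 1.
  leading term xy^3: subtract (11/135y^2)·f_2 from 11/45xy^3 - 79/90xy^2 + 1/10xy - x - y - 1 → -41/30xy^2 + 1/10xy - x - 44/135y^4 + 44/135y^3 - 22/45y^2 - y - 1
  leading term xy^2: subtract (-41/90y)·f_2 from -41/30xy^2 + 1/10xy - x - 44/135y^4 + 44/135y^3 - 22/45y^2 - y - 1 → 17/6xy - x - 44/135y^4 + 58/27y^3 - 104/45y^2 + 26/15y - 1
  leading term xy: subtract (17/18)·f_2 from 17/6xy - x - 44/135y^4 + 58/27y^3 - 104/45y^2 + 26/15y - 1 → -20/3x - 44/135y^4 + 58/27y^3 - 274/45y^2 + 248/45y - 20/3
  leading term x: subtract (2/3)·g_3 from -20/3x - 44/135y^4 + 58/27y^3 - 274/45y^2 + 248/45y - 20/3 → -44/135y^4 + 14/27y^3 - 32/135y^2 + 68/45y
  leading term y^4: no divisor's leading term divides it; move -44/135y^4 to the remainder.
  leading term y^3: no divisor's leading term divides it; move 14/27y^3 to the remainder.
  leading term y^2: no divisor's leading term divides it; move -32/135y^2 to the remainder.
  leading term y: no divisor's leading term divides it; move 68/45y to the remainder.
  remainder -44/135y^4 + 14/27y^3 - 32/135y^2 + 68/45y ≠ 0; add g_4 = -44/135y^4 + 14/27y^3 - 32/135y^2 + 68/45y to the basis.

The other S-polynomials (S(f_2,g_3), S(f_1,g_4), S(f_2,g_4), S(g_3,g_4)) all reduce to 0 modulo the current basis, so we have a Gröbner basis.
Inter-reduce: drop elements whose leading term is divisible by another's, tail-reduce, and make monic.

G = {x - 11/45y^3 + 79/90y^2 - 3/5y + 1, y^4 - 35/22y^3 + 8/11y^2 - 51/11y}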